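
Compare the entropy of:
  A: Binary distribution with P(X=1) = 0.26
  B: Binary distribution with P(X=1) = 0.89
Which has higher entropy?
A

For binary distributions, entropy is maximized at p=0.5 and decreases as p moves toward 0 or 1.

H(A) = H(0.26) = 0.8267 bits
H(B) = H(0.89) = 0.4999 bits

Distribution A (p=0.26) is closer to uniform (p=0.5), so it has higher entropy.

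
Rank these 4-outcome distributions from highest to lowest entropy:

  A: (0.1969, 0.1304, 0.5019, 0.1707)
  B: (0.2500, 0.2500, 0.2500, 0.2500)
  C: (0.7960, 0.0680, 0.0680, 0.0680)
B > A > C

Key insight: Entropy is maximized by uniform distributions and minimized by concentrated distributions.

- Uniform distributions have maximum entropy log₂(4) = 2.0000 bits
- The more "peaked" or concentrated a distribution, the lower its entropy

Entropies:
  H(A) = 1.7794 bits
  H(B) = 2.0000 bits
  H(C) = 1.0532 bits

Ranking: B > A > C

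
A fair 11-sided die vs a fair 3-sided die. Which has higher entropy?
11-sided die

Both are uniform distributions; for uniform over n outcomes, H = log₂(n). H(11-sided) = log₂(11) = 3.459 bits and H(3-sided) = log₂(3) = 1.585 bits. More outcomes in a uniform distribution means higher entropy.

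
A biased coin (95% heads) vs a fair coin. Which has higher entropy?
Fair coin

The fair coin is uniform (p=0.5), maximizing binary entropy at 1 bit. The biased coin has H(0.95) ≈ 0.286 bits — its outcome is more predictable, so its entropy is lower.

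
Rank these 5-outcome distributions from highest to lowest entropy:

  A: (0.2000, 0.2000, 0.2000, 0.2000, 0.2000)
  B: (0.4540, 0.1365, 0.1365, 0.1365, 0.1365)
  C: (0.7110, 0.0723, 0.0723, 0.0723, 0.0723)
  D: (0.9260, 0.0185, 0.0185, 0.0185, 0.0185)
A > B > C > D

Key insight: Entropy is maximized by uniform distributions and minimized by concentrated distributions.

Entropies:
  H(A) = 2.3219 bits
  H(B) = 2.0859 bits
  H(C) = 1.4454 bits
  H(D) = 0.5287 bits

Ranking: A > B > C > D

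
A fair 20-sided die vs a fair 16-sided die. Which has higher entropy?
20-sided die

Both are uniform distributions; for uniform over n outcomes, H = log₂(n). H(20-sided) = log₂(20) = 4.322 bits and H(16-sided) = log₂(16) = 4.000 bits. More outcomes in a uniform distribution means higher entropy.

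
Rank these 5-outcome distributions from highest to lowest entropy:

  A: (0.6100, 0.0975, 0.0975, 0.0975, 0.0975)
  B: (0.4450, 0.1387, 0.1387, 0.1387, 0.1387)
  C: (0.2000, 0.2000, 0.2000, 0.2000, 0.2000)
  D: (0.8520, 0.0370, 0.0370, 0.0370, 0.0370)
C > B > A > D

Key insight: Entropy is maximized by uniform distributions and minimized by concentrated distributions.

Entropies:
  H(A) = 1.7448 bits
  H(B) = 2.1013 bits
  H(C) = 2.3219 bits
  H(D) = 0.9008 bits

Ranking: C > B > A > D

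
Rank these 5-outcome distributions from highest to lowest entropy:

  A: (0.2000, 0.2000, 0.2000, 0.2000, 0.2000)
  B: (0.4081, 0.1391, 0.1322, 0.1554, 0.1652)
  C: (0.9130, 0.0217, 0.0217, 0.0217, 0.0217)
A > B > C

Key insight: Entropy is maximized by uniform distributions and minimized by concentrated distributions.

- Uniform distributions have maximum entropy log₂(5) = 2.3219 bits
- The more "peaked" or concentrated a distribution, the lower its entropy

Entropies:
  H(A) = 2.3219 bits
  H(B) = 2.1561 bits
  H(C) = 0.6004 bits

Ranking: A > B > C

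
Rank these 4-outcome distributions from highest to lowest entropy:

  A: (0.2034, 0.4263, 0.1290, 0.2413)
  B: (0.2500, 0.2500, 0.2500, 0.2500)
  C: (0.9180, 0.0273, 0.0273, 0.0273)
B > A > C

Key insight: Entropy is maximized by uniform distributions and minimized by concentrated distributions.

- Uniform distributions have maximum entropy log₂(4) = 2.0000 bits
- The more "peaked" or concentrated a distribution, the lower its entropy

Entropies:
  H(A) = 1.8678 bits
  H(B) = 2.0000 bits
  H(C) = 0.5392 bits

Ranking: B > A > C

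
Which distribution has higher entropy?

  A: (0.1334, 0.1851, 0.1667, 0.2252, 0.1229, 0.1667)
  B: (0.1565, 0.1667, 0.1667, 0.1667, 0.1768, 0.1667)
B

Both distributions are close to uniform, making this a harder comparison.

H(A) = 2.5559 bits
H(B) = 2.5841 bits

The distribution closer to uniform has higher entropy.
Answer: B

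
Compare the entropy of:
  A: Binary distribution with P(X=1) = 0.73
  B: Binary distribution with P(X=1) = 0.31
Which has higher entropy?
B

For binary distributions, entropy is maximized at p=0.5 and decreases as p moves toward 0 or 1.

H(A) = H(0.73) = 0.8415 bits
H(B) = H(0.31) = 0.8932 bits

Distribution B (p=0.31) is closer to uniform (p=0.5), so it has higher entropy.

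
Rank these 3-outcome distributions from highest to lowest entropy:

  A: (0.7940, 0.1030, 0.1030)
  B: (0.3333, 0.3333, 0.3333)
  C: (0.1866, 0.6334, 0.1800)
B > C > A

Key insight: Entropy is maximized by uniform distributions and minimized by concentrated distributions.

- Uniform distributions have maximum entropy log₂(3) = 1.5850 bits
- The more "peaked" or concentrated a distribution, the lower its entropy

Entropies:
  H(A) = 0.9398 bits
  H(B) = 1.5850 bits
  H(C) = 1.3145 bits

Ranking: B > C > A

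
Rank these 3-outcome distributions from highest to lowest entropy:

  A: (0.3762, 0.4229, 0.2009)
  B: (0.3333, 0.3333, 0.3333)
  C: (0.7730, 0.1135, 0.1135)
B > A > C

Key insight: Entropy is maximized by uniform distributions and minimized by concentrated distributions.

- Uniform distributions have maximum entropy log₂(3) = 1.5850 bits
- The more "peaked" or concentrated a distribution, the lower its entropy

Entropies:
  H(A) = 1.5209 bits
  H(B) = 1.5850 bits
  H(C) = 0.9997 bits

Ranking: B > A > C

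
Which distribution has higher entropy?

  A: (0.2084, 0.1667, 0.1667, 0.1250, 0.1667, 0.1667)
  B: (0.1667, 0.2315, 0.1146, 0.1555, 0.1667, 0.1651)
A

Both distributions are close to uniform, making this a harder comparison.

H(A) = 2.5697 bits
H(B) = 2.5550 bits

The distribution closer to uniform has higher entropy.
Answer: A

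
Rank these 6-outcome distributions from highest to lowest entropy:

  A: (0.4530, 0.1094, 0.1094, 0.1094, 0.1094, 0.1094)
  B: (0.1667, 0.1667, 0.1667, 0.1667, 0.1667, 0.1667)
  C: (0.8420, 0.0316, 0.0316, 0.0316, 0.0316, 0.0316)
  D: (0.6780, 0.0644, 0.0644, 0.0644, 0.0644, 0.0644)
B > A > D > C

Key insight: Entropy is maximized by uniform distributions and minimized by concentrated distributions.

Entropies:
  H(A) = 2.2637 bits
  H(B) = 2.5850 bits
  H(C) = 0.9964 bits
  H(D) = 1.6542 bits

Ranking: B > A > D > C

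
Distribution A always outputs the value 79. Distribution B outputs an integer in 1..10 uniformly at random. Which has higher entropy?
B

A is deterministic, so H(A) = 0. B is uniform over 10 outcomes, so H(B) = log₂(10) = 3.322 bits. Any distribution with genuine randomness has higher entropy than a deterministic one.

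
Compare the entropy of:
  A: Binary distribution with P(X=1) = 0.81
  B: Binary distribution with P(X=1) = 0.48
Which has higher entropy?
B

For binary distributions, entropy is maximized at p=0.5 and decreases as p moves toward 0 or 1.

H(A) = H(0.81) = 0.7015 bits
H(B) = H(0.48) = 0.9988 bits

Distribution B (p=0.48) is closer to uniform (p=0.5), so it has higher entropy.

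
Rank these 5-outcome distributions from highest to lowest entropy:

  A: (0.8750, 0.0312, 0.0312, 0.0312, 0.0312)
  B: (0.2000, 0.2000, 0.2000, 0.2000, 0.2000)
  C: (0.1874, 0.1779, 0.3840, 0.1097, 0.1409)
B > C > A

Key insight: Entropy is maximized by uniform distributions and minimized by concentrated distributions.

- Uniform distributions have maximum entropy log₂(5) = 2.3219 bits
- The more "peaked" or concentrated a distribution, the lower its entropy

Entropies:
  H(A) = 0.7936 bits
  H(B) = 2.3219 bits
  H(C) = 2.1743 bits

Ranking: B > C > A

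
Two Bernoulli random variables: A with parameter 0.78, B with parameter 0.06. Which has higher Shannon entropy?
A

For binary distributions, entropy is maximized at p=0.5 and decreases as p moves toward 0 or 1.

H(A) = H(0.78) = 0.7602 bits
H(B) = H(0.06) = 0.3274 bits

Distribution A (p=0.78) is closer to uniform (p=0.5), so it has higher entropy.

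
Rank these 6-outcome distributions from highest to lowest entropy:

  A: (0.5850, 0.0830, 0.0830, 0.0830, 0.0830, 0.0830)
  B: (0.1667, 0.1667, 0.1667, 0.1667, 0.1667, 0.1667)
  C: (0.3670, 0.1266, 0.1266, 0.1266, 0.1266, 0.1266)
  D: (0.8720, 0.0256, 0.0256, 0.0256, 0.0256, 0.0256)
B > C > A > D

Key insight: Entropy is maximized by uniform distributions and minimized by concentrated distributions.

Entropies:
  H(A) = 1.9427 bits
  H(B) = 2.5850 bits
  H(C) = 2.4181 bits
  H(D) = 0.8491 bits

Ranking: B > C > A > D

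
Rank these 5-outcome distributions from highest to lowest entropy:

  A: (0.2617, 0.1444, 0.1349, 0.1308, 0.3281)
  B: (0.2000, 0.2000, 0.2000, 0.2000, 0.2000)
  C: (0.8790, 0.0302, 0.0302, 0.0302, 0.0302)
B > A > C

Key insight: Entropy is maximized by uniform distributions and minimized by concentrated distributions.

- Uniform distributions have maximum entropy log₂(5) = 2.3219 bits
- The more "peaked" or concentrated a distribution, the lower its entropy

Entropies:
  H(A) = 2.2106 bits
  H(B) = 2.3219 bits
  H(C) = 0.7742 bits

Ranking: B > A > C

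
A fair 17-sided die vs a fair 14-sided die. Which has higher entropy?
17-sided die

Both are uniform distributions; for uniform over n outcomes, H = log₂(n). H(17-sided) = log₂(17) = 4.087 bits and H(14-sided) = log₂(14) = 3.807 bits. More outcomes in a uniform distribution means higher entropy.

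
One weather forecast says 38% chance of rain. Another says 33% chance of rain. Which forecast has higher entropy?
38% forecast

Treat each forecast as a Bernoulli distribution. Binary entropy is maximized at p=0.5 and falls off symmetrically toward 0 or 1. The 38% forecast is closer to 50%, so it is more uncertain. H(38%) ≈ 0.958 bits, H(33%) ≈ 0.915 bits.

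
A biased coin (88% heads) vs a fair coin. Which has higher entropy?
Fair coin

The fair coin is uniform (p=0.5), maximizing binary entropy at 1 bit. The biased coin has H(0.88) ≈ 0.529 bits — its outcome is more predictable, so its entropy is lower.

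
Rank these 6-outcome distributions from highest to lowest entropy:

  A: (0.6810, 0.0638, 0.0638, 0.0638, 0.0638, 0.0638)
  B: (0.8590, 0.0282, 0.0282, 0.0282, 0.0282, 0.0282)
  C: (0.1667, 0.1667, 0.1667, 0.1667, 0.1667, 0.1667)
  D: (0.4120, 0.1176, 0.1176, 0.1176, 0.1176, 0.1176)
C > D > A > B

Key insight: Entropy is maximized by uniform distributions and minimized by concentrated distributions.

Entropies:
  H(A) = 1.6440 bits
  H(B) = 0.9142 bits
  H(C) = 2.5850 bits
  H(D) = 2.3428 bits

Ranking: C > D > A > B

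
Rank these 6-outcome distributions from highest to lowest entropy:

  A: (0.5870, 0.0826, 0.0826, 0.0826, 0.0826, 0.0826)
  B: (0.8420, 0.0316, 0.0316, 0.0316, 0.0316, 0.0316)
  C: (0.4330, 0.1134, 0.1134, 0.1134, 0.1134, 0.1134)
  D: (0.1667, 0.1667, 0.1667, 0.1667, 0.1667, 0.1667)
D > C > A > B

Key insight: Entropy is maximized by uniform distributions and minimized by concentrated distributions.

Entropies:
  H(A) = 1.9370 bits
  H(B) = 0.9964 bits
  H(C) = 2.3035 bits
  H(D) = 2.5850 bits

Ranking: D > C > A > B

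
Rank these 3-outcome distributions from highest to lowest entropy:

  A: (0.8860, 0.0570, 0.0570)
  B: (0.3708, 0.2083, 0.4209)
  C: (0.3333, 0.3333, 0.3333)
C > B > A

Key insight: Entropy is maximized by uniform distributions and minimized by concentrated distributions.

- Uniform distributions have maximum entropy log₂(3) = 1.5850 bits
- The more "peaked" or concentrated a distribution, the lower its entropy

Entropies:
  H(A) = 0.6259 bits
  H(B) = 1.5276 bits
  H(C) = 1.5850 bits

Ranking: C > B > A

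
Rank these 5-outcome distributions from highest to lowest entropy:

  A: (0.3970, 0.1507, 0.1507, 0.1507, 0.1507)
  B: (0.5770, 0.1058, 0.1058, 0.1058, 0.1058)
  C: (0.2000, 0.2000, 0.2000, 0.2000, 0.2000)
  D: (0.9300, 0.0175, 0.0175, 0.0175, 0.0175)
C > A > B > D

Key insight: Entropy is maximized by uniform distributions and minimized by concentrated distributions.

Entropies:
  H(A) = 2.1752 bits
  H(B) = 1.8288 bits
  H(C) = 2.3219 bits
  H(D) = 0.5059 bits

Ranking: C > A > B > D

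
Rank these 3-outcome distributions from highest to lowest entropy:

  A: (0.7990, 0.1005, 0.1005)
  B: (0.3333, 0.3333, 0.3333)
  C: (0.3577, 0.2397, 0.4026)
B > C > A

Key insight: Entropy is maximized by uniform distributions and minimized by concentrated distributions.

- Uniform distributions have maximum entropy log₂(3) = 1.5850 bits
- The more "peaked" or concentrated a distribution, the lower its entropy

Entropies:
  H(A) = 0.9249 bits
  H(B) = 1.5850 bits
  H(C) = 1.5529 bits

Ranking: B > C > A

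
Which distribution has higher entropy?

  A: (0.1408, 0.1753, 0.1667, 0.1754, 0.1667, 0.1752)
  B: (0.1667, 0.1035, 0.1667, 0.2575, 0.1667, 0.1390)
A

Both distributions are close to uniform, making this a harder comparison.

H(A) = 2.5810 bits
H(B) = 2.5309 bits

The distribution closer to uniform has higher entropy.
Answer: A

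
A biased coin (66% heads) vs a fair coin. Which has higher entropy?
Fair coin

The fair coin is uniform (p=0.5), maximizing binary entropy at 1 bit. The biased coin has H(0.66) ≈ 0.925 bits — its outcome is more predictable, so its entropy is lower.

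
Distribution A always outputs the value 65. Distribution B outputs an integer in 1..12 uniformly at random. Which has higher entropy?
B

A is deterministic, so H(A) = 0. B is uniform over 12 outcomes, so H(B) = log₂(12) = 3.585 bits. Any distribution with genuine randomness has higher entropy than a deterministic one.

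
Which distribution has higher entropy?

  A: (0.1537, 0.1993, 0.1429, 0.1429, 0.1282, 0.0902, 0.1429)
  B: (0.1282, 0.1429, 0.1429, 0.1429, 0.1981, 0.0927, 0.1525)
B

Both distributions are close to uniform, making this a harder comparison.

H(A) = 2.7752 bits
H(B) = 2.7775 bits

The distribution closer to uniform has higher entropy.
Answer: B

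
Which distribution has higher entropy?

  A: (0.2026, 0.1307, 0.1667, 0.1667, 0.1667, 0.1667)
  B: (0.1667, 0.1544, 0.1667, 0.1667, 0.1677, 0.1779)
B

Both distributions are close to uniform, making this a harder comparison.

H(A) = 2.5737 bits
H(B) = 2.5837 bits

The distribution closer to uniform has higher entropy.
Answer: B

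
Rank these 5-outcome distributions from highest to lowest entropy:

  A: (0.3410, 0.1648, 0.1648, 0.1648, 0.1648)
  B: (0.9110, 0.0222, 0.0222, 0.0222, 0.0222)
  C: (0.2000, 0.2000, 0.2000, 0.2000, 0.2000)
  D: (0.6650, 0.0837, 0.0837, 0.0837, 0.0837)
C > A > D > B

Key insight: Entropy is maximized by uniform distributions and minimized by concentrated distributions.

Entropies:
  H(A) = 2.2438 bits
  H(B) = 0.6111 bits
  H(C) = 2.3219 bits
  H(D) = 1.5900 bits

Ranking: C > A > D > B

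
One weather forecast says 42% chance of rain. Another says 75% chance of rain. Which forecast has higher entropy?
42% forecast

Treat each forecast as a Bernoulli distribution. Binary entropy is maximized at p=0.5 and falls off symmetrically toward 0 or 1. The 42% forecast is closer to 50%, so it is more uncertain. H(42%) ≈ 0.981 bits, H(75%) ≈ 0.811 bits.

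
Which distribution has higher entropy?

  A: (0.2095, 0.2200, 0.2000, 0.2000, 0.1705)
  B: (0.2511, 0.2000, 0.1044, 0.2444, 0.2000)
A

Both distributions are close to uniform, making this a harder comparison.

H(A) = 2.3169 bits
H(B) = 2.2666 bits

The distribution closer to uniform has higher entropy.
Answer: A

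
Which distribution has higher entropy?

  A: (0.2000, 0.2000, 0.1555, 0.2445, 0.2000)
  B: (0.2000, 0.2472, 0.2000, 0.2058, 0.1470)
A

Both distributions are close to uniform, making this a harder comparison.

H(A) = 2.3075 bits
H(B) = 2.3032 bits

The distribution closer to uniform has higher entropy.
Answer: A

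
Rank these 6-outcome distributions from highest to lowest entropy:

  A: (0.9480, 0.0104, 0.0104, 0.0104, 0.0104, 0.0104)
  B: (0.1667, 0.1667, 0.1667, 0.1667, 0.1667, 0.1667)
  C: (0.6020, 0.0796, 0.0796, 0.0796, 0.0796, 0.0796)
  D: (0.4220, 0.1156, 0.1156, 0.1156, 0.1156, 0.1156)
B > D > C > A

Key insight: Entropy is maximized by uniform distributions and minimized by concentrated distributions.

Entropies:
  H(A) = 0.4156 bits
  H(B) = 2.5850 bits
  H(C) = 1.8939 bits
  H(D) = 2.3244 bits

Ranking: B > D > C > A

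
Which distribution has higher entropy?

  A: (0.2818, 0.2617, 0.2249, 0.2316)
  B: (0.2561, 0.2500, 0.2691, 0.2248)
B

Both distributions are close to uniform, making this a harder comparison.

H(A) = 1.9939 bits
H(B) = 1.9970 bits

The distribution closer to uniform has higher entropy.
Answer: B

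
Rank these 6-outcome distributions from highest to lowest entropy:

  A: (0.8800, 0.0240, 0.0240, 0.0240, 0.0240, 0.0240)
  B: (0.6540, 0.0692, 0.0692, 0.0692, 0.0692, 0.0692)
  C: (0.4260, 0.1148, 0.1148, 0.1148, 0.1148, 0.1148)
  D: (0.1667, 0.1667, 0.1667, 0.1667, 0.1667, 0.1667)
D > C > B > A

Key insight: Entropy is maximized by uniform distributions and minimized by concentrated distributions.

Entropies:
  H(A) = 0.8080 bits
  H(B) = 1.7338 bits
  H(C) = 2.3169 bits
  H(D) = 2.5850 bits

Ranking: D > C > B > A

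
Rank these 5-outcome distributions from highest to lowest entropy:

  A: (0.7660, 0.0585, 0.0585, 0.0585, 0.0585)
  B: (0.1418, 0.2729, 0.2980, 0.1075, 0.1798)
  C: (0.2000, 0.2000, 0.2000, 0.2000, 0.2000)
C > B > A

Key insight: Entropy is maximized by uniform distributions and minimized by concentrated distributions.

- Uniform distributions have maximum entropy log₂(5) = 2.3219 bits
- The more "peaked" or concentrated a distribution, the lower its entropy

Entropies:
  H(A) = 1.2529 bits
  H(B) = 2.2224 bits
  H(C) = 2.3219 bits

Ranking: C > B > A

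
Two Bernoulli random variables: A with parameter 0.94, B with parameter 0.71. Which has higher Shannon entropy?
B

For binary distributions, entropy is maximized at p=0.5 and decreases as p moves toward 0 or 1.

H(A) = H(0.94) = 0.3274 bits
H(B) = H(0.71) = 0.8687 bits

Distribution B (p=0.71) is closer to uniform (p=0.5), so it has higher entropy.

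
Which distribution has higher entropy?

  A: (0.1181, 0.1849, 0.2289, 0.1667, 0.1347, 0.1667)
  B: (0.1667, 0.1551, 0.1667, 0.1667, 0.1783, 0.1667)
B

Both distributions are close to uniform, making this a harder comparison.

H(A) = 2.5525 bits
H(B) = 2.5838 bits

The distribution closer to uniform has higher entropy.
Answer: B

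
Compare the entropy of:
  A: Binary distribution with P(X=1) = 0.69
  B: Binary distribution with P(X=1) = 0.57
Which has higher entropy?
B

For binary distributions, entropy is maximized at p=0.5 and decreases as p moves toward 0 or 1.

H(A) = H(0.69) = 0.8932 bits
H(B) = H(0.57) = 0.9858 bits

Distribution B (p=0.57) is closer to uniform (p=0.5), so it has higher entropy.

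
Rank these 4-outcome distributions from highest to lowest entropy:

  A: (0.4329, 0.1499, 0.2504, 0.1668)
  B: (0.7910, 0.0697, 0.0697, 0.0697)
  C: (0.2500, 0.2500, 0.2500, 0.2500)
C > A > B

Key insight: Entropy is maximized by uniform distributions and minimized by concentrated distributions.

- Uniform distributions have maximum entropy log₂(4) = 2.0000 bits
- The more "peaked" or concentrated a distribution, the lower its entropy

Entropies:
  H(A) = 1.8644 bits
  H(B) = 1.0708 bits
  H(C) = 2.0000 bits

Ranking: C > A > B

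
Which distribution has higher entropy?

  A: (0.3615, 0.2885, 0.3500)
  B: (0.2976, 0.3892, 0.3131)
A

Both distributions are close to uniform, making this a harder comparison.

H(A) = 1.5781 bits
H(B) = 1.5748 bits

The distribution closer to uniform has higher entropy.
Answer: A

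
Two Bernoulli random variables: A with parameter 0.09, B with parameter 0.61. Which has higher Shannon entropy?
B

For binary distributions, entropy is maximized at p=0.5 and decreases as p moves toward 0 or 1.

H(A) = H(0.09) = 0.4365 bits
H(B) = H(0.61) = 0.9648 bits

Distribution B (p=0.61) is closer to uniform (p=0.5), so it has higher entropy.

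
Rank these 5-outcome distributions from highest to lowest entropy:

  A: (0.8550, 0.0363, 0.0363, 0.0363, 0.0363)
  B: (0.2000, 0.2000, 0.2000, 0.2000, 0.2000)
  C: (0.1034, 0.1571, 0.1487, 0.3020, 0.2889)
B > C > A

Key insight: Entropy is maximized by uniform distributions and minimized by concentrated distributions.

- Uniform distributions have maximum entropy log₂(5) = 2.3219 bits
- The more "peaked" or concentrated a distribution, the lower its entropy

Entropies:
  H(A) = 0.8872 bits
  H(B) = 2.3219 bits
  H(C) = 2.2060 bits

Ranking: B > C > A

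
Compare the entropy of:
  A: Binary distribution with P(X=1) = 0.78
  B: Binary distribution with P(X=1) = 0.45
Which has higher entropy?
B

For binary distributions, entropy is maximized at p=0.5 and decreases as p moves toward 0 or 1.

H(A) = H(0.78) = 0.7602 bits
H(B) = H(0.45) = 0.9928 bits

Distribution B (p=0.45) is closer to uniform (p=0.5), so it has higher entropy.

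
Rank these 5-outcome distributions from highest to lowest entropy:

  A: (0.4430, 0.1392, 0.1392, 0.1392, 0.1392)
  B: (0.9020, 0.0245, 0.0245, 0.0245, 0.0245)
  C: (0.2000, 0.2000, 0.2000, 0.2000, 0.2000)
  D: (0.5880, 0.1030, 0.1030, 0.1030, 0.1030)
C > A > D > B

Key insight: Entropy is maximized by uniform distributions and minimized by concentrated distributions.

Entropies:
  H(A) = 2.1046 bits
  H(B) = 0.6586 bits
  H(C) = 2.3219 bits
  H(D) = 1.8015 bits

Ranking: C > A > D > B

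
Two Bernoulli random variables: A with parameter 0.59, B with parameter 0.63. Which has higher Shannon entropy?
A

For binary distributions, entropy is maximized at p=0.5 and decreases as p moves toward 0 or 1.

H(A) = H(0.59) = 0.9765 bits
H(B) = H(0.63) = 0.9507 bits

Distribution A (p=0.59) is closer to uniform (p=0.5), so it has higher entropy.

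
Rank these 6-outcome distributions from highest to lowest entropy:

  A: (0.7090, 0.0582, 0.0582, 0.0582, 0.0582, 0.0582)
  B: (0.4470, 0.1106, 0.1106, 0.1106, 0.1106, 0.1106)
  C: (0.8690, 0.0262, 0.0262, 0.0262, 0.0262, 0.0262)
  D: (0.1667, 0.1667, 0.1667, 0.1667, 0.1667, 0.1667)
D > B > A > C

Key insight: Entropy is maximized by uniform distributions and minimized by concentrated distributions.

Entropies:
  H(A) = 1.5457 bits
  H(B) = 2.2759 bits
  H(C) = 0.8643 bits
  H(D) = 2.5850 bits

Ranking: D > B > A > C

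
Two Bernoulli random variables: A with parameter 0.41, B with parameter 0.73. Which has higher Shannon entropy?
A

For binary distributions, entropy is maximized at p=0.5 and decreases as p moves toward 0 or 1.

H(A) = H(0.41) = 0.9765 bits
H(B) = H(0.73) = 0.8415 bits

Distribution A (p=0.41) is closer to uniform (p=0.5), so it has higher entropy.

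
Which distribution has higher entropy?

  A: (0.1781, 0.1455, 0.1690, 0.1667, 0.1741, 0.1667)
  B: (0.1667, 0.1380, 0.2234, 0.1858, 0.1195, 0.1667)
A

Both distributions are close to uniform, making this a harder comparison.

H(A) = 2.5821 bits
H(B) = 2.5564 bits

The distribution closer to uniform has higher entropy.
Answer: A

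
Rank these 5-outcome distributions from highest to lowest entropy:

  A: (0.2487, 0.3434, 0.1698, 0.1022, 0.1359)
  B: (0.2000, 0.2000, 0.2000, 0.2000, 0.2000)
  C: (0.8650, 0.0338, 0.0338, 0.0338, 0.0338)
B > A > C

Key insight: Entropy is maximized by uniform distributions and minimized by concentrated distributions.

- Uniform distributions have maximum entropy log₂(5) = 2.3219 bits
- The more "peaked" or concentrated a distribution, the lower its entropy

Entropies:
  H(A) = 2.1908 bits
  H(B) = 2.3219 bits
  H(C) = 0.8410 bits

Ranking: B > A > C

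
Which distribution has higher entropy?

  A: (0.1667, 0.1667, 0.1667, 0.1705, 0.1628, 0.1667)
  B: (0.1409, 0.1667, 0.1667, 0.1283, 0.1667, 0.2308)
A

Both distributions are close to uniform, making this a harder comparison.

H(A) = 2.5848 bits
H(B) = 2.5591 bits

The distribution closer to uniform has higher entropy.
Answer: A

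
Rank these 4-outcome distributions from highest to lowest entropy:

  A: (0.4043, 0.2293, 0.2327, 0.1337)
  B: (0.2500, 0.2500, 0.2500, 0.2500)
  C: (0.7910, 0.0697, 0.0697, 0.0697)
B > A > C

Key insight: Entropy is maximized by uniform distributions and minimized by concentrated distributions.

- Uniform distributions have maximum entropy log₂(4) = 2.0000 bits
- The more "peaked" or concentrated a distribution, the lower its entropy

Entropies:
  H(A) = 1.8930 bits
  H(B) = 2.0000 bits
  H(C) = 1.0708 bits

Ranking: B > A > C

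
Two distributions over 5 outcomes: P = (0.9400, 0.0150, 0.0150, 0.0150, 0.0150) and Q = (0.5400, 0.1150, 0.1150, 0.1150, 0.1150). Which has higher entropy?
Q

P is highly concentrated on one outcome (94%), making it nearly deterministic. Q spreads its mass more evenly (max 54%). The more spread-out distribution has higher entropy: H(P) ≈ 0.447 bits, H(Q) ≈ 1.915 bits.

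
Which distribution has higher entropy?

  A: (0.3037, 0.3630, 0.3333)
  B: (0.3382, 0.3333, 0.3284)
B

Both distributions are close to uniform, making this a harder comparison.

H(A) = 1.5811 bits
H(B) = 1.5849 bits

The distribution closer to uniform has higher entropy.
Answer: B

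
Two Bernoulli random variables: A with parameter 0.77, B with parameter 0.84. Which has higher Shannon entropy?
A

For binary distributions, entropy is maximized at p=0.5 and decreases as p moves toward 0 or 1.

H(A) = H(0.77) = 0.7780 bits
H(B) = H(0.84) = 0.6343 bits

Distribution A (p=0.77) is closer to uniform (p=0.5), so it has higher entropy.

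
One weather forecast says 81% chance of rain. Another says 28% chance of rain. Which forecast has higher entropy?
28% forecast

Treat each forecast as a Bernoulli distribution. Binary entropy is maximized at p=0.5 and falls off symmetrically toward 0 or 1. The 28% forecast is closer to 50%, so it is more uncertain. H(81%) ≈ 0.701 bits, H(28%) ≈ 0.855 bits.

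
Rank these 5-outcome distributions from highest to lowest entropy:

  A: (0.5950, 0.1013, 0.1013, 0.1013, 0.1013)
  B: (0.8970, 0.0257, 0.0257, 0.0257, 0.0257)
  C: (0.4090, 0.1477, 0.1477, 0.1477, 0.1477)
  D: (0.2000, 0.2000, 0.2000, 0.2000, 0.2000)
D > C > A > B

Key insight: Entropy is maximized by uniform distributions and minimized by concentrated distributions.

Entropies:
  H(A) = 1.7838 bits
  H(B) = 0.6844 bits
  H(C) = 2.1580 bits
  H(D) = 2.3219 bits

Ranking: D > C > A > B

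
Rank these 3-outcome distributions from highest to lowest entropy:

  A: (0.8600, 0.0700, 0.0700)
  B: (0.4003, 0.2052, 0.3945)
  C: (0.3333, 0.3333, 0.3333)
C > B > A

Key insight: Entropy is maximized by uniform distributions and minimized by concentrated distributions.

- Uniform distributions have maximum entropy log₂(3) = 1.5850 bits
- The more "peaked" or concentrated a distribution, the lower its entropy

Entropies:
  H(A) = 0.7242 bits
  H(B) = 1.5270 bits
  H(C) = 1.5850 bits

Ranking: C > B > A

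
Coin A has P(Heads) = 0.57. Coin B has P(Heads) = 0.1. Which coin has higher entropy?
A

For binary distributions, entropy is maximized at p=0.5 and decreases as p moves toward 0 or 1.

H(A) = H(0.57) = 0.9858 bits
H(B) = H(0.1) = 0.4690 bits

Distribution A (p=0.57) is closer to uniform (p=0.5), so it has higher entropy.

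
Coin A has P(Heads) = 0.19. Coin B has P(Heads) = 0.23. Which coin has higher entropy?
B

For binary distributions, entropy is maximized at p=0.5 and decreases as p moves toward 0 or 1.

H(A) = H(0.19) = 0.7015 bits
H(B) = H(0.23) = 0.7780 bits

Distribution B (p=0.23) is closer to uniform (p=0.5), so it has higher entropy.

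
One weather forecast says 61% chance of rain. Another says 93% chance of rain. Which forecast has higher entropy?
61% forecast

Treat each forecast as a Bernoulli distribution. Binary entropy is maximized at p=0.5 and falls off symmetrically toward 0 or 1. The 61% forecast is closer to 50%, so it is more uncertain. H(61%) ≈ 0.965 bits, H(93%) ≈ 0.366 bits.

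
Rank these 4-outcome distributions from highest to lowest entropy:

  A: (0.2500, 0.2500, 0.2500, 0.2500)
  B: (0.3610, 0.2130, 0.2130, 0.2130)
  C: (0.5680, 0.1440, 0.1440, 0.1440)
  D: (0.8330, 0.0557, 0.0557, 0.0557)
A > B > C > D

Key insight: Entropy is maximized by uniform distributions and minimized by concentrated distributions.

Entropies:
  H(A) = 2.0000 bits
  H(B) = 1.9563 bits
  H(C) = 1.6713 bits
  H(D) = 0.9155 bits

Ranking: A > B > C > D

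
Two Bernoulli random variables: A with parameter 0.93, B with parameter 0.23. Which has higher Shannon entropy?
B

For binary distributions, entropy is maximized at p=0.5 and decreases as p moves toward 0 or 1.

H(A) = H(0.93) = 0.3659 bits
H(B) = H(0.23) = 0.7780 bits

Distribution B (p=0.23) is closer to uniform (p=0.5), so it has higher entropy.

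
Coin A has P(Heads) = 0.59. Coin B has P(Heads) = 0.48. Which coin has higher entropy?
B

For binary distributions, entropy is maximized at p=0.5 and decreases as p moves toward 0 or 1.

H(A) = H(0.59) = 0.9765 bits
H(B) = H(0.48) = 0.9988 bits

Distribution B (p=0.48) is closer to uniform (p=0.5), so it has higher entropy.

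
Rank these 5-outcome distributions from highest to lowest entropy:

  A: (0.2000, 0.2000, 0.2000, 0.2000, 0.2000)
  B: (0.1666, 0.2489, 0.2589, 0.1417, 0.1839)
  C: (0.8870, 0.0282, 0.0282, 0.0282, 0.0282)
A > B > C

Key insight: Entropy is maximized by uniform distributions and minimized by concentrated distributions.

- Uniform distributions have maximum entropy log₂(5) = 2.3219 bits
- The more "peaked" or concentrated a distribution, the lower its entropy

Entropies:
  H(A) = 2.3219 bits
  H(B) = 2.2836 bits
  H(C) = 0.7349 bits

Ranking: A > B > C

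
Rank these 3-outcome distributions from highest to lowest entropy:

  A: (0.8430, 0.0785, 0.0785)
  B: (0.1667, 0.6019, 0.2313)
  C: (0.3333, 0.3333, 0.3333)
C > B > A

Key insight: Entropy is maximized by uniform distributions and minimized by concentrated distributions.

- Uniform distributions have maximum entropy log₂(3) = 1.5850 bits
- The more "peaked" or concentrated a distribution, the lower its entropy

Entropies:
  H(A) = 0.7841 bits
  H(B) = 1.3603 bits
  H(C) = 1.5850 bits

Ranking: C > B > A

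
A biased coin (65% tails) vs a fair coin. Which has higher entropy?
Fair coin

The fair coin is uniform (p=0.5), maximizing binary entropy at 1 bit. The biased coin has H(0.65) ≈ 0.934 bits — its outcome is more predictable, so its entropy is lower.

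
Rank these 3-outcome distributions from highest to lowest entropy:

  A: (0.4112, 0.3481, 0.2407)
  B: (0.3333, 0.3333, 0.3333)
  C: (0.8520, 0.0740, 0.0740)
B > A > C

Key insight: Entropy is maximized by uniform distributions and minimized by concentrated distributions.

- Uniform distributions have maximum entropy log₂(3) = 1.5850 bits
- The more "peaked" or concentrated a distribution, the lower its entropy

Entropies:
  H(A) = 1.5517 bits
  H(B) = 1.5850 bits
  H(C) = 0.7528 bits

Ranking: B > A > C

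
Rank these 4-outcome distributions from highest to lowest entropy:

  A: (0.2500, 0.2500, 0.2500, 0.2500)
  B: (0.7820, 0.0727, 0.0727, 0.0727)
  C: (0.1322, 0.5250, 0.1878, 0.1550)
A > C > B

Key insight: Entropy is maximized by uniform distributions and minimized by concentrated distributions.

- Uniform distributions have maximum entropy log₂(4) = 2.0000 bits
- The more "peaked" or concentrated a distribution, the lower its entropy

Entropies:
  H(A) = 2.0000 bits
  H(B) = 1.1020 bits
  H(C) = 1.7440 bits

Ranking: A > C > B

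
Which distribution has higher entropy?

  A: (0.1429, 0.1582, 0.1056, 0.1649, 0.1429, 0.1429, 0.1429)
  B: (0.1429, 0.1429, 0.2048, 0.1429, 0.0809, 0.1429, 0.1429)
A

Both distributions are close to uniform, making this a harder comparison.

H(A) = 2.7962 bits
H(B) = 2.7673 bits

The distribution closer to uniform has higher entropy.
Answer: A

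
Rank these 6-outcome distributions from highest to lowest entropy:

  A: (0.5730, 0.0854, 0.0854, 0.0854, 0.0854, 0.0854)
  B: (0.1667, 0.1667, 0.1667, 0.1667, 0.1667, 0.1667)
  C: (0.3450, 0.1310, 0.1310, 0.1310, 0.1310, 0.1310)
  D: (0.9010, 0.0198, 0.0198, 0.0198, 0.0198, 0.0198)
B > C > A > D

Key insight: Entropy is maximized by uniform distributions and minimized by concentrated distributions.

Entropies:
  H(A) = 1.9760 bits
  H(B) = 2.5850 bits
  H(C) = 2.4504 bits
  H(D) = 0.6957 bits

Ranking: B > C > A > D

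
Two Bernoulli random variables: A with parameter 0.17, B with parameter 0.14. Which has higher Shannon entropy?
A

For binary distributions, entropy is maximized at p=0.5 and decreases as p moves toward 0 or 1.

H(A) = H(0.17) = 0.6577 bits
H(B) = H(0.14) = 0.5842 bits

Distribution A (p=0.17) is closer to uniform (p=0.5), so it has higher entropy.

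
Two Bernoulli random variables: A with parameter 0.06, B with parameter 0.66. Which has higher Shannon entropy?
B

For binary distributions, entropy is maximized at p=0.5 and decreases as p moves toward 0 or 1.

H(A) = H(0.06) = 0.3274 bits
H(B) = H(0.66) = 0.9248 bits

Distribution B (p=0.66) is closer to uniform (p=0.5), so it has higher entropy.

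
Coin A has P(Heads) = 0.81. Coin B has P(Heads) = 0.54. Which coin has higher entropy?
B

For binary distributions, entropy is maximized at p=0.5 and decreases as p moves toward 0 or 1.

H(A) = H(0.81) = 0.7015 bits
H(B) = H(0.54) = 0.9954 bits

Distribution B (p=0.54) is closer to uniform (p=0.5), so it has higher entropy.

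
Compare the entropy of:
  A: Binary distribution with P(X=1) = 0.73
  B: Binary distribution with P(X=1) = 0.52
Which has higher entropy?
B

For binary distributions, entropy is maximized at p=0.5 and decreases as p moves toward 0 or 1.

H(A) = H(0.73) = 0.8415 bits
H(B) = H(0.52) = 0.9988 bits

Distribution B (p=0.52) is closer to uniform (p=0.5), so it has higher entropy.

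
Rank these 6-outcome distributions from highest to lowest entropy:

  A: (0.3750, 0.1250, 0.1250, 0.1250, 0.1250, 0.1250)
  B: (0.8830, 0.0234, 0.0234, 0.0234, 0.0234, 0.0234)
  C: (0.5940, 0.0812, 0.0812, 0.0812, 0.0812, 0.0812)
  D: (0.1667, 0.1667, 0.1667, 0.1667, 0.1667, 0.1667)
D > A > C > B

Key insight: Entropy is maximized by uniform distributions and minimized by concentrated distributions.

Entropies:
  H(A) = 2.4056 bits
  H(B) = 0.7923 bits
  H(C) = 1.9171 bits
  H(D) = 2.5850 bits

Ranking: D > A > C > B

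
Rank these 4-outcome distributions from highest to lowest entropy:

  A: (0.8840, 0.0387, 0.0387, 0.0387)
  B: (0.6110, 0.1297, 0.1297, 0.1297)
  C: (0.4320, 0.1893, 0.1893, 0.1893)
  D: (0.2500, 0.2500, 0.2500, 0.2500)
D > C > B > A

Key insight: Entropy is maximized by uniform distributions and minimized by concentrated distributions.

Entropies:
  H(A) = 0.7016 bits
  H(B) = 1.5807 bits
  H(C) = 1.8869 bits
  H(D) = 2.0000 bits

Ranking: D > C > B > A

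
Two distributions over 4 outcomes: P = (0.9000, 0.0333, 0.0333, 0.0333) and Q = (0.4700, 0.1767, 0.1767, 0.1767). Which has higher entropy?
Q

P is highly concentrated on one outcome (90%), making it nearly deterministic. Q spreads its mass more evenly (max 47%). The more spread-out distribution has higher entropy: H(P) ≈ 0.627 bits, H(Q) ≈ 1.837 bits.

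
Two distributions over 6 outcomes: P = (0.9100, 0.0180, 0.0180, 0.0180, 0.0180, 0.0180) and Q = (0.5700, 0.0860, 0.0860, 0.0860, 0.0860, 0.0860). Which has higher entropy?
Q

P is highly concentrated on one outcome (91%), making it nearly deterministic. Q spreads its mass more evenly (max 57%). The more spread-out distribution has higher entropy: H(P) ≈ 0.645 bits, H(Q) ≈ 1.984 bits.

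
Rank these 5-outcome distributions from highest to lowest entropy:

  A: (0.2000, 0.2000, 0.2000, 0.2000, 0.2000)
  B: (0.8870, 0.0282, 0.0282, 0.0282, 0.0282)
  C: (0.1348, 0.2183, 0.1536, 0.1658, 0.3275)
A > C > B

Key insight: Entropy is maximized by uniform distributions and minimized by concentrated distributions.

- Uniform distributions have maximum entropy log₂(5) = 2.3219 bits
- The more "peaked" or concentrated a distribution, the lower its entropy

Entropies:
  H(A) = 2.3219 bits
  H(B) = 0.7349 bits
  H(C) = 2.2415 bits

Ranking: A > C > B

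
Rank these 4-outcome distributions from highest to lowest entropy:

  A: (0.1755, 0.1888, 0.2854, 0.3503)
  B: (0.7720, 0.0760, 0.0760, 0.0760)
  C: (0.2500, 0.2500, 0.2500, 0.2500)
C > A > B

Key insight: Entropy is maximized by uniform distributions and minimized by concentrated distributions.

- Uniform distributions have maximum entropy log₂(4) = 2.0000 bits
- The more "peaked" or concentrated a distribution, the lower its entropy

Entropies:
  H(A) = 1.9411 bits
  H(B) = 1.1359 bits
  H(C) = 2.0000 bits

Ranking: C > A > B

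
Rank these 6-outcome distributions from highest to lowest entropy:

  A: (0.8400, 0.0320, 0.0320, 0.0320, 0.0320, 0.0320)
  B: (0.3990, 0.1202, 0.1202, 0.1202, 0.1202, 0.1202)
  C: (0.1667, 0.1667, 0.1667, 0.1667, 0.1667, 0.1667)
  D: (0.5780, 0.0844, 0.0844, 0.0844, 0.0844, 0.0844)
C > B > D > A

Key insight: Entropy is maximized by uniform distributions and minimized by concentrated distributions.

Entropies:
  H(A) = 1.0058 bits
  H(B) = 2.3658 bits
  H(C) = 2.5850 bits
  H(D) = 1.9622 bits

Ranking: C > B > D > A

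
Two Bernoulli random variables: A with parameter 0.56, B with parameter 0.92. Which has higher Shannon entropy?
A

For binary distributions, entropy is maximized at p=0.5 and decreases as p moves toward 0 or 1.

H(A) = H(0.56) = 0.9896 bits
H(B) = H(0.92) = 0.4022 bits

Distribution A (p=0.56) is closer to uniform (p=0.5), so it has higher entropy.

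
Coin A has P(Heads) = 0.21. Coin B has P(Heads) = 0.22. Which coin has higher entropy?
B

For binary distributions, entropy is maximized at p=0.5 and decreases as p moves toward 0 or 1.

H(A) = H(0.21) = 0.7415 bits
H(B) = H(0.22) = 0.7602 bits

Distribution B (p=0.22) is closer to uniform (p=0.5), so it has higher entropy.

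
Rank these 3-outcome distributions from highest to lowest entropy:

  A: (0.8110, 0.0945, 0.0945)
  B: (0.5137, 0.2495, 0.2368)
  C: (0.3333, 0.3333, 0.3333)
C > B > A

Key insight: Entropy is maximized by uniform distributions and minimized by concentrated distributions.

- Uniform distributions have maximum entropy log₂(3) = 1.5850 bits
- The more "peaked" or concentrated a distribution, the lower its entropy

Entropies:
  H(A) = 0.8884 bits
  H(B) = 1.4855 bits
  H(C) = 1.5850 bits

Ranking: C > B > A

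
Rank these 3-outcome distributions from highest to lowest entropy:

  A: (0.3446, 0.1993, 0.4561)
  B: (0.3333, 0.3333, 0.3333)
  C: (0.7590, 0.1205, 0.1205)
B > A > C

Key insight: Entropy is maximized by uniform distributions and minimized by concentrated distributions.

- Uniform distributions have maximum entropy log₂(3) = 1.5850 bits
- The more "peaked" or concentrated a distribution, the lower its entropy

Entropies:
  H(A) = 1.5100 bits
  H(B) = 1.5850 bits
  H(C) = 1.0377 bits

Ranking: B > A > C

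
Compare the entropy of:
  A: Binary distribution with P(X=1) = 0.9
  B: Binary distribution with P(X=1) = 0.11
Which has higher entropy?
B

For binary distributions, entropy is maximized at p=0.5 and decreases as p moves toward 0 or 1.

H(A) = H(0.9) = 0.4690 bits
H(B) = H(0.11) = 0.4999 bits

Distribution B (p=0.11) is closer to uniform (p=0.5), so it has higher entropy.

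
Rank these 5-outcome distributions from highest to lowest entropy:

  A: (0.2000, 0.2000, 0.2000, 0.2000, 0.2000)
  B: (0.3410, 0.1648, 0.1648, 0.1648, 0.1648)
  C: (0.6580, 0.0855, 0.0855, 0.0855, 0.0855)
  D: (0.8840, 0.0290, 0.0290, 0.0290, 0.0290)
A > B > C > D

Key insight: Entropy is maximized by uniform distributions and minimized by concentrated distributions.

Entropies:
  H(A) = 2.3219 bits
  H(B) = 2.2438 bits
  H(C) = 1.6107 bits
  H(D) = 0.7498 bits

Ranking: A > B > C > D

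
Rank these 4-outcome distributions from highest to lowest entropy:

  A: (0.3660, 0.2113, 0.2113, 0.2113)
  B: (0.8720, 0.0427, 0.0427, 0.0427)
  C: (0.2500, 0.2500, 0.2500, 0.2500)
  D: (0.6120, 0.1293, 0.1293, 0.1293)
C > A > D > B

Key insight: Entropy is maximized by uniform distributions and minimized by concentrated distributions.

Entropies:
  H(A) = 1.9524 bits
  H(B) = 0.7548 bits
  H(C) = 2.0000 bits
  H(D) = 1.5785 bits

Ranking: C > A > D > B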